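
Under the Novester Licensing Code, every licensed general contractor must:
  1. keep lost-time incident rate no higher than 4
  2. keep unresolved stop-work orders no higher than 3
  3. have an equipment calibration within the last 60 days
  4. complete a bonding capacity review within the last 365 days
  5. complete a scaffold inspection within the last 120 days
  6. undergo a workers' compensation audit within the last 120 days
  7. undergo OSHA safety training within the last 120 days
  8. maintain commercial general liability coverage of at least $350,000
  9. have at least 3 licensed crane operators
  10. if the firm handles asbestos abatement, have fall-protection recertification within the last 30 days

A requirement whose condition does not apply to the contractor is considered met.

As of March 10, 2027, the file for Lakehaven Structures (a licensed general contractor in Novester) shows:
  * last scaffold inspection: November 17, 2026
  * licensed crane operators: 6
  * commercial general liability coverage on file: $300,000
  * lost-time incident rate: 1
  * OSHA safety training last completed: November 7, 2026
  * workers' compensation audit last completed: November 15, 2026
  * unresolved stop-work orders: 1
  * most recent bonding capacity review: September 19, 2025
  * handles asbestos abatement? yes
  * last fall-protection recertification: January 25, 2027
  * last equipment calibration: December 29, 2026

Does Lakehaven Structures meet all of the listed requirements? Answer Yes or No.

No

1. lost-time incident rate 1 ≤ 4 → met
2. unresolved stop-work orders 1 ≤ 3 → met
3. equipment calibration 71 days ago vs limit 60 → not met
4. bonding capacity review 537 days ago vs limit 365 → not met
5. scaffold inspection 113 days ago vs limit 120 → met
6. workers' compensation audit 115 days ago vs limit 120 → met
7. OSHA safety training 123 days ago vs limit 120 → not met
8. commercial general liability coverage $300,000 < $350,000 → not met
9. licensed crane operators 6 ≥ 3 → met
10. condition 'handles asbestos abatement' holds; fall-protection recertification 44 days ago vs limit 30 → not met
Not met: 3, 4, 7, 8, 10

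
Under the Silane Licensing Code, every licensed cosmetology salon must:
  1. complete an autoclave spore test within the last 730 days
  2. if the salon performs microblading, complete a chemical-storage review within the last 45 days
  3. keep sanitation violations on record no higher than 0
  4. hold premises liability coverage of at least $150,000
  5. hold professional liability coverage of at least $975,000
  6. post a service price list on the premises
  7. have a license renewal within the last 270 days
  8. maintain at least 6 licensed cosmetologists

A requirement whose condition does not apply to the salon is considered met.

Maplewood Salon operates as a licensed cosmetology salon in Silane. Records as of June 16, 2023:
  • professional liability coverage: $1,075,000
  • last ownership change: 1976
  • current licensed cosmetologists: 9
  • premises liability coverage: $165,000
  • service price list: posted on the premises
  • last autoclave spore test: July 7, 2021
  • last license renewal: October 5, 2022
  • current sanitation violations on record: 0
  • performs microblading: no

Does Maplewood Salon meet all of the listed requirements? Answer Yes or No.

1. autoclave spore test 709 days ago vs limit 730 → met
2. condition 'performs microblading' does not hold → requirement n/a → met
3. sanitation violations on record 0 ≤ 0 → met
4. premises liability coverage $165,000 ≥ $150,000 → met
5. professional liability coverage $1,075,000 ≥ $975,000 → met
6. service price list present → met
7. license renewal 254 days ago vs limit 270 → met
8. licensed cosmetologists 9 ≥ 6 → met
All met.

Yes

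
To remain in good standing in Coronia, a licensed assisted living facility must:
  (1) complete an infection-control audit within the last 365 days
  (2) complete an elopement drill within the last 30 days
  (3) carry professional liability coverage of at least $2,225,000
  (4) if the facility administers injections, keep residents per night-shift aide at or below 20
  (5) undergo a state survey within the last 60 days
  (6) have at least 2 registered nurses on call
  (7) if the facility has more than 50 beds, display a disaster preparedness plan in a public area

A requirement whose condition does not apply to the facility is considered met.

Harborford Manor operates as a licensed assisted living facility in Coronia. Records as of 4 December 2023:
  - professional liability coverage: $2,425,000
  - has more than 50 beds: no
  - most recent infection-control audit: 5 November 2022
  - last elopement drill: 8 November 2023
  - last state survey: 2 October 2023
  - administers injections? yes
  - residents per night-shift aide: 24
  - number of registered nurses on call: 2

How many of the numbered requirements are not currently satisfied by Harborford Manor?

1. infection-control audit 394 days ago vs limit 365 → not met
2. elopement drill 26 days ago vs limit 30 → met
3. professional liability coverage $2,425,000 ≥ $2,225,000 → met
4. condition 'administers injections' holds; residents per night-shift aide 24 > 20 → not met
5. state survey 63 days ago vs limit 60 → not met
6. registered nurses on call 2 ≥ 2 → met
7. condition 'has more than 50 beds' does not hold → requirement n/a → met
Not met: 3 of 7

3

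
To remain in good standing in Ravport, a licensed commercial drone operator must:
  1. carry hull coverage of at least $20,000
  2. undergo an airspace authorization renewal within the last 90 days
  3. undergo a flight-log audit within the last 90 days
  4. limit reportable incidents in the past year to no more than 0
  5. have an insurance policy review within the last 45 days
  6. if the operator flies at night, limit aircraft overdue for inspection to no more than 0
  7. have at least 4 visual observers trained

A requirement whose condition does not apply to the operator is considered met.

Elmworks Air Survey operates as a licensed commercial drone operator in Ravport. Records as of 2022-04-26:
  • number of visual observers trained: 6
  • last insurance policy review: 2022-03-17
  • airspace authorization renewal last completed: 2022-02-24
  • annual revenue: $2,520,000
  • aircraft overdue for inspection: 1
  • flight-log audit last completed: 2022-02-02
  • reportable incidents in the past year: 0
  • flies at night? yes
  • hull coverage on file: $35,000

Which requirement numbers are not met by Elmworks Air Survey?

6

1. hull coverage $35,000 ≥ $20,000 → met
2. airspace authorization renewal 61 days ago vs limit 90 → met
3. flight-log audit 83 days ago vs limit 90 → met
4. reportable incidents in the past year 0 ≤ 0 → met
5. insurance policy review 40 days ago vs limit 45 → met
6. condition 'flies at night' holds; aircraft overdue for inspection 1 > 0 → not met
7. visual observers trained 6 ≥ 4 → met
Not met: 6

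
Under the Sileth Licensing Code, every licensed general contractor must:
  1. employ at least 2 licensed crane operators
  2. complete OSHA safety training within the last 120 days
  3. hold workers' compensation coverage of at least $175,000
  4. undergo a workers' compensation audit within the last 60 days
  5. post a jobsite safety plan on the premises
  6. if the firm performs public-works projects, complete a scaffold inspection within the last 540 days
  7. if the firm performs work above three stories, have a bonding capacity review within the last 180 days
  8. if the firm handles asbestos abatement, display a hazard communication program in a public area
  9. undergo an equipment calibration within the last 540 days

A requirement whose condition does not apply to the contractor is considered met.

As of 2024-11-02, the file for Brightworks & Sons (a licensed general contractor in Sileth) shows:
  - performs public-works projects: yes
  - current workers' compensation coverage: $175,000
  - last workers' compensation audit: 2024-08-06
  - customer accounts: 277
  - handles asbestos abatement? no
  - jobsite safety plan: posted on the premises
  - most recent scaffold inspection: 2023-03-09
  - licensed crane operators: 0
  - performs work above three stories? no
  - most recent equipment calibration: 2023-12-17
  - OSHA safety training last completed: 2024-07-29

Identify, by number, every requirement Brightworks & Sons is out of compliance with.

1. licensed crane operators 0 < 2 → not met
2. OSHA safety training 96 days ago vs limit 120 → met
3. workers' compensation coverage $175,000 ≥ $175,000 → met
4. workers' compensation audit 88 days ago vs limit 60 → not met
5. jobsite safety plan present → met
6. condition 'performs public-works projects' holds; scaffold inspection 604 days ago vs limit 540 → not met
7. condition 'performs work above three stories' does not hold → requirement n/a → met
8. condition 'handles asbestos abatement' does not hold → requirement n/a → met
9. equipment calibration 321 days ago vs limit 540 → met
Not met: 1, 4, 6

1, 4, 6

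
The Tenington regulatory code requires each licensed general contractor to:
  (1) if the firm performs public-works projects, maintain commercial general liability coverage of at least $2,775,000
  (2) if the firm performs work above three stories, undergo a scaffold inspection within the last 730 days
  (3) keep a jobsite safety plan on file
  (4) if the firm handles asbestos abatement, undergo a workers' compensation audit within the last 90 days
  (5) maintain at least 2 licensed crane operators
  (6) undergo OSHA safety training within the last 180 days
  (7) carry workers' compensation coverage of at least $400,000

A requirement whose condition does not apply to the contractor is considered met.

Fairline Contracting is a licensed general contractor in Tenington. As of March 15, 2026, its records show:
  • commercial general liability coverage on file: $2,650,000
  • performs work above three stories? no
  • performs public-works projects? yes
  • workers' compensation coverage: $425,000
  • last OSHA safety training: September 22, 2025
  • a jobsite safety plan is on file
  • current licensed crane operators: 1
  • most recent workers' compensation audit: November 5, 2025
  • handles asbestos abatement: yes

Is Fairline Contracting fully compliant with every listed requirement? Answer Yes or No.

No

1. condition 'performs public-works projects' holds; commercial general liability coverage $2,650,000 < $2,775,000 → not met
2. condition 'performs work above three stories' does not hold → requirement n/a → met
3. jobsite safety plan present → met
4. condition 'handles asbestos abatement' holds; workers' compensation audit 130 days ago vs limit 90 → not met
5. licensed crane operators 1 < 2 → not met
6. OSHA safety training 174 days ago vs limit 180 → met
7. workers' compensation coverage $425,000 ≥ $400,000 → met
Not met: 1, 4, 5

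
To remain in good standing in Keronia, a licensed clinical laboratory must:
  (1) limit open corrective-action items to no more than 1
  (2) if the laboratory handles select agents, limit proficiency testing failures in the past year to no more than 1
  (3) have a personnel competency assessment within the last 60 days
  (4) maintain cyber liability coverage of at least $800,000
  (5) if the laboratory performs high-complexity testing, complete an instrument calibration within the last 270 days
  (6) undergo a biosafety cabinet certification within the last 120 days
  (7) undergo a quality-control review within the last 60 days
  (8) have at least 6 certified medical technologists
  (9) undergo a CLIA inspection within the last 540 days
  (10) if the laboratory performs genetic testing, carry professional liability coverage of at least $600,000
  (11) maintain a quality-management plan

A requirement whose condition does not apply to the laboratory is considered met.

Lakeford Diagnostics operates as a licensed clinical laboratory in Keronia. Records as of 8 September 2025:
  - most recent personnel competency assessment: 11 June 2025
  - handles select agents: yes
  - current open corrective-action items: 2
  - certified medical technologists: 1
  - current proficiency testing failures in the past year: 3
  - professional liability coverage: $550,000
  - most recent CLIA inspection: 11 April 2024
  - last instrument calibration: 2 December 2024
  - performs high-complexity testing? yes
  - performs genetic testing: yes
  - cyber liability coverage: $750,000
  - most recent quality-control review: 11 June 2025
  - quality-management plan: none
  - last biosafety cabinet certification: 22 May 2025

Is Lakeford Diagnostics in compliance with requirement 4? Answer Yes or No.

No

4. cyber liability coverage $750,000 < $800,000 → not met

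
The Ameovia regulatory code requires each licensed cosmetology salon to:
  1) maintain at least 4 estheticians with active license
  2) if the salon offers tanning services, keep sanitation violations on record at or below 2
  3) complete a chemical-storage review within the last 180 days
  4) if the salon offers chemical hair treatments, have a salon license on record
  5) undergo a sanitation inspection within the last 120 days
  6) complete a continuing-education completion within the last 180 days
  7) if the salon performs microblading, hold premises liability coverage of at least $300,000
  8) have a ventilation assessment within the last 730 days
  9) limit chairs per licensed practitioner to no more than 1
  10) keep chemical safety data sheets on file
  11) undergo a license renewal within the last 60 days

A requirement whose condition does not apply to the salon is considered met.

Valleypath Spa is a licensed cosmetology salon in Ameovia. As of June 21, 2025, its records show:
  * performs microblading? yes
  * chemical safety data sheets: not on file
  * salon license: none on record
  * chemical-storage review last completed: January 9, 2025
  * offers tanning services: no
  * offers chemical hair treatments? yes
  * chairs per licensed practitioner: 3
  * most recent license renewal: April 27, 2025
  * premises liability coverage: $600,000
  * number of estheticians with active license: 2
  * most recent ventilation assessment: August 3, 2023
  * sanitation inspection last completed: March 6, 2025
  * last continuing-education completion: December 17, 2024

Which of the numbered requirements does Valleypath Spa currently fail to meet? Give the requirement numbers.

1. estheticians with active license 2 < 4 → not met
2. condition 'offers tanning services' does not hold → requirement n/a → met
3. chemical-storage review 163 days ago vs limit 180 → met
4. condition 'offers chemical hair treatments' holds; salon license absent → not met
5. sanitation inspection 107 days ago vs limit 120 → met
6. continuing-education completion 186 days ago vs limit 180 → not met
7. condition 'performs microblading' holds; premises liability coverage $600,000 ≥ $300,000 → met
8. ventilation assessment 688 days ago vs limit 730 → met
9. chairs per licensed practitioner 3 > 1 → not met
10. chemical safety data sheets absent → not met
11. license renewal 55 days ago vs limit 60 → met
Not met: 1, 4, 6, 9, 10

1, 4, 6, 9, 10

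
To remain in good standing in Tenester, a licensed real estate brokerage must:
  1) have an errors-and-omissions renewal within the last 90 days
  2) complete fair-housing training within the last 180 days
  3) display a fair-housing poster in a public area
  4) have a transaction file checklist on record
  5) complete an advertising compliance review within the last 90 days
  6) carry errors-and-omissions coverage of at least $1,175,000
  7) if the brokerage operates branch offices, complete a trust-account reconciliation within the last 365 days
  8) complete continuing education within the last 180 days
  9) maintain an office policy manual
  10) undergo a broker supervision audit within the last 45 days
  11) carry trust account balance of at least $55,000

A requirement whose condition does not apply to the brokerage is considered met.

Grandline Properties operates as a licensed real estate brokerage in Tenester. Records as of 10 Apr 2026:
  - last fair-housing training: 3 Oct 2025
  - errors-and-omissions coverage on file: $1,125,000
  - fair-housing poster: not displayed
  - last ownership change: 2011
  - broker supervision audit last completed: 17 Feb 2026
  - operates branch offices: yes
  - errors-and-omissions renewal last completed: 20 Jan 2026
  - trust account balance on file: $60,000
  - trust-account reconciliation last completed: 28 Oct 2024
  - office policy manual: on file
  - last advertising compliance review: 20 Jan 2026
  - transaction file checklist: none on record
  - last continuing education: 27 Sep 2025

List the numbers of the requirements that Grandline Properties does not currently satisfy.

2, 3, 4, 6, 7, 8, 10

1. errors-and-omissions renewal 80 days ago vs limit 90 → met
2. fair-housing training 189 days ago vs limit 180 → not met
3. fair-housing poster absent → not met
4. transaction file checklist absent → not met
5. advertising compliance review 80 days ago vs limit 90 → met
6. errors-and-omissions coverage $1,125,000 < $1,175,000 → not met
7. condition 'operates branch offices' holds; trust-account reconciliation 529 days ago vs limit 365 → not met
8. continuing education 195 days ago vs limit 180 → not met
9. office policy manual present → met
10. broker supervision audit 52 days ago vs limit 45 → not met
11. trust account balance $60,000 ≥ $55,000 → met
Not met: 2, 3, 4, 6, 7, 8, 10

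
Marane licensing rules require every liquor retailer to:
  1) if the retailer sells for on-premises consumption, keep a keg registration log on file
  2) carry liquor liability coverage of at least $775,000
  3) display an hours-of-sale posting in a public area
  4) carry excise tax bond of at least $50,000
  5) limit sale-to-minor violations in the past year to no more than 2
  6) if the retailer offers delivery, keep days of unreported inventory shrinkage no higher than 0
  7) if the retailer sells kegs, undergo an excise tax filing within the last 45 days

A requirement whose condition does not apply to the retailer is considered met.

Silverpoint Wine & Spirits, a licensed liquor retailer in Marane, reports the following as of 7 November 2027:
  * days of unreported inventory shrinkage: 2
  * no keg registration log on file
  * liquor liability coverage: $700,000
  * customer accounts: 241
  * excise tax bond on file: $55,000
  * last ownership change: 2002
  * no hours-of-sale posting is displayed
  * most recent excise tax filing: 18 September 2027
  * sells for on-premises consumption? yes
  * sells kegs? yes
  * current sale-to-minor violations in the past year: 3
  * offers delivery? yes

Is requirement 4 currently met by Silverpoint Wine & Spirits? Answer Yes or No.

Yes

4. excise tax bond $55,000 ≥ $50,000 → met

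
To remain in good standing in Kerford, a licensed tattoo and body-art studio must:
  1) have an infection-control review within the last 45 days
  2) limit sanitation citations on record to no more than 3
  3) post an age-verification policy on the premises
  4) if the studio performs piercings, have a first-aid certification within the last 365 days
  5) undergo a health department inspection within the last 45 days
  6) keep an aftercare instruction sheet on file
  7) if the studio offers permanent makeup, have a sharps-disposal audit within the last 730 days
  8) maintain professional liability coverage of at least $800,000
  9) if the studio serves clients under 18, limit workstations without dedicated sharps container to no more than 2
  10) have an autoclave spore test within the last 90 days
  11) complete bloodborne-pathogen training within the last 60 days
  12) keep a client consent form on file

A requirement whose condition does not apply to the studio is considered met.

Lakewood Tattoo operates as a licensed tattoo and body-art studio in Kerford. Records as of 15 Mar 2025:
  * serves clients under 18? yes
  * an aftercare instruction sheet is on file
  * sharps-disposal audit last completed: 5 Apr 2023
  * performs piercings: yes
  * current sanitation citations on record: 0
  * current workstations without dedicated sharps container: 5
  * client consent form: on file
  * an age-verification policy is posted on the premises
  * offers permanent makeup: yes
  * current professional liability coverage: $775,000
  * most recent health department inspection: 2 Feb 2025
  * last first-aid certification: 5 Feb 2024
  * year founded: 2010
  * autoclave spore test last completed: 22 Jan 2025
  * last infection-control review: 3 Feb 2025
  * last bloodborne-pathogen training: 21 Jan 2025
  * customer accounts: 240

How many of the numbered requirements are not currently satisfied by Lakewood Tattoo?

1. infection-control review 40 days ago vs limit 45 → met
2. sanitation citations on record 0 ≤ 3 → met
3. age-verification policy present → met
4. condition 'performs piercings' holds; first-aid certification 404 days ago vs limit 365 → not met
5. health department inspection 41 days ago vs limit 45 → met
6. aftercare instruction sheet present → met
7. condition 'offers permanent makeup' holds; sharps-disposal audit 710 days ago vs limit 730 → met
8. professional liability coverage $775,000 < $800,000 → not met
9. condition 'serves clients under 18' holds; workstations without dedicated sharps container 5 > 2 → not met
10. autoclave spore test 52 days ago vs limit 90 → met
11. bloodborne-pathogen training 53 days ago vs limit 60 → met
12. client consent form present → met
Not met: 3 of 12

3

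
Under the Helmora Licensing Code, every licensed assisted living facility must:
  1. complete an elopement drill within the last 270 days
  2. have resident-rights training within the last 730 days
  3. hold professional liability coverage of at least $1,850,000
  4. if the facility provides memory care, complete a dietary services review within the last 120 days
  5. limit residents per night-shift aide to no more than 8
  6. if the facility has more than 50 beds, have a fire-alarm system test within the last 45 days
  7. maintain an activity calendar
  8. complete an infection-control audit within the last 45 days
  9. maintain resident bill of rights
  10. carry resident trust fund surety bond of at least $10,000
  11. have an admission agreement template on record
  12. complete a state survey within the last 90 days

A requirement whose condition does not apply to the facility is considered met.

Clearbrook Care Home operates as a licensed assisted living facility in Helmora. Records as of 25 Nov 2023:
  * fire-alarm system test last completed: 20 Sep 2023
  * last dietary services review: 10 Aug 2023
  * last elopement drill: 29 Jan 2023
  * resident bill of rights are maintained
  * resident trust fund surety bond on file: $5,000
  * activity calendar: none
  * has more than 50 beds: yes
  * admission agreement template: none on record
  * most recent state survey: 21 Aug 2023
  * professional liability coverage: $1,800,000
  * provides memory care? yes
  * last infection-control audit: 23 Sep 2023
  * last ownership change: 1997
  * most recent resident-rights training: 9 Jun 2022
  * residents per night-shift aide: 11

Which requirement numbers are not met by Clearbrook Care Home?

1, 3, 5, 6, 7, 8, 10, 11, 12

1. elopement drill 300 days ago vs limit 270 → not met
2. resident-rights training 534 days ago vs limit 730 → met
3. professional liability coverage $1,800,000 < $1,850,000 → not met
4. condition 'provides memory care' holds; dietary services review 107 days ago vs limit 120 → met
5. residents per night-shift aide 11 > 8 → not met
6. condition 'has more than 50 beds' holds; fire-alarm system test 66 days ago vs limit 45 → not met
7. activity calendar absent → not met
8. infection-control audit 63 days ago vs limit 45 → not met
9. resident bill of rights present → met
10. resident trust fund surety bond $5,000 < $10,000 → not met
11. admission agreement template absent → not met
12. state survey 96 days ago vs limit 90 → not met
Not met: 1, 3, 5, 6, 7, 8, 10, 11, 12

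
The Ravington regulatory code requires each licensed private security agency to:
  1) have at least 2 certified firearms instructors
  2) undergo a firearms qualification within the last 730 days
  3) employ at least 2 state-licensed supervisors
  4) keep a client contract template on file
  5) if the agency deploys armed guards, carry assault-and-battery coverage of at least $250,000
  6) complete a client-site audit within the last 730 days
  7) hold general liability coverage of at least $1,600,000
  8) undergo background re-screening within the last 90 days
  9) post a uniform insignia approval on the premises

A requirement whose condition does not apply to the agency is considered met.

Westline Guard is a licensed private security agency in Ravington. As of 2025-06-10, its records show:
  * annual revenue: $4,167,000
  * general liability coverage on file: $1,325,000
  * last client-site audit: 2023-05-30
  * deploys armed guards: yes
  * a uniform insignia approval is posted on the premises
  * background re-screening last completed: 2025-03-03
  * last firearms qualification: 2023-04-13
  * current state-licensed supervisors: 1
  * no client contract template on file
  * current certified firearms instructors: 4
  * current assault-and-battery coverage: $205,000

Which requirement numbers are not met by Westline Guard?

1. certified firearms instructors 4 ≥ 2 → met
2. firearms qualification 789 days ago vs limit 730 → not met
3. state-licensed supervisors 1 < 2 → not met
4. client contract template absent → not met
5. condition 'deploys armed guards' holds; assault-and-battery coverage $205,000 < $250,000 → not met
6. client-site audit 742 days ago vs limit 730 → not met
7. general liability coverage $1,325,000 < $1,600,000 → not met
8. background re-screening 99 days ago vs limit 90 → not met
9. uniform insignia approval present → met
Not met: 2, 3, 4, 5, 6, 7, 8

2, 3, 4, 5, 6, 7, 8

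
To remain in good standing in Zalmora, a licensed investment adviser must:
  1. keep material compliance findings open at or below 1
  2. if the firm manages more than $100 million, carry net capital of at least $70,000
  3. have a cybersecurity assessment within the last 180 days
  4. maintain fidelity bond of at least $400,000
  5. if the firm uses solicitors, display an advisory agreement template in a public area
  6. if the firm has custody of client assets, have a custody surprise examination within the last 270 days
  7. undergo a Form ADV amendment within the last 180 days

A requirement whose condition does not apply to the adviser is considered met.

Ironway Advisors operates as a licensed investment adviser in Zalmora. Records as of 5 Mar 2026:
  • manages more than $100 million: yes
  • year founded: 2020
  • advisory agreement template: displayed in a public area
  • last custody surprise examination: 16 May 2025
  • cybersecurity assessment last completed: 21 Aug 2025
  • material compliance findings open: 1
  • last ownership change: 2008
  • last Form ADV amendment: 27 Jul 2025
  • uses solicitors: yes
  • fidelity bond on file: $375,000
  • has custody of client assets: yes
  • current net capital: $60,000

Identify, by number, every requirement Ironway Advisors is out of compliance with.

2, 3, 4, 6, 7

1. material compliance findings open 1 ≤ 1 → met
2. condition 'manages more than $100 million' holds; net capital $60,000 < $70,000 → not met
3. cybersecurity assessment 196 days ago vs limit 180 → not met
4. fidelity bond $375,000 < $400,000 → not met
5. condition 'uses solicitors' holds; advisory agreement template present → met
6. condition 'has custody of client assets' holds; custody surprise examination 293 days ago vs limit 270 → not met
7. Form ADV amendment 221 days ago vs limit 180 → not met
Not met: 2, 3, 4, 6, 7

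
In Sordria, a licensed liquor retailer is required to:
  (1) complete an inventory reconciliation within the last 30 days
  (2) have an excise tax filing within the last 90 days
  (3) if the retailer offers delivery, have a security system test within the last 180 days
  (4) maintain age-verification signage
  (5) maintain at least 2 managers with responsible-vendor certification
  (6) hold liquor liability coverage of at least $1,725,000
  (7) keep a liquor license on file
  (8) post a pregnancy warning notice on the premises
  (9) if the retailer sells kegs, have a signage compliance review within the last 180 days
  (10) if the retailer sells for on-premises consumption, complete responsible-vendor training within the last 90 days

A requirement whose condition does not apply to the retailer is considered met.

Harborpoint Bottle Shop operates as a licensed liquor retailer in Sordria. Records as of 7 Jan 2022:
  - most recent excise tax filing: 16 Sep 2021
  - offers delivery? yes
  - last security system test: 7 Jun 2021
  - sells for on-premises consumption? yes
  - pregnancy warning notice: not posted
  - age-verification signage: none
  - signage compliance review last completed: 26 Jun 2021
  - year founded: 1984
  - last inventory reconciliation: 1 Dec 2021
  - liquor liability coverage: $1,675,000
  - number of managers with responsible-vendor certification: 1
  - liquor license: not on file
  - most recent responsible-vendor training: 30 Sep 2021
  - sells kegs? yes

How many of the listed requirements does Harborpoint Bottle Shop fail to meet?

1. inventory reconciliation 37 days ago vs limit 30 → not met
2. excise tax filing 113 days ago vs limit 90 → not met
3. condition 'offers delivery' holds; security system test 214 days ago vs limit 180 → not met
4. age-verification signage absent → not met
5. managers with responsible-vendor certification 1 < 2 → not met
6. liquor liability coverage $1,675,000 < $1,725,000 → not met
7. liquor license absent → not met
8. pregnancy warning notice absent → not met
9. condition 'sells kegs' holds; signage compliance review 195 days ago vs limit 180 → not met
10. condition 'sells for on-premises consumption' holds; responsible-vendor training 99 days ago vs limit 90 → not met
Not met: 10 of 10

10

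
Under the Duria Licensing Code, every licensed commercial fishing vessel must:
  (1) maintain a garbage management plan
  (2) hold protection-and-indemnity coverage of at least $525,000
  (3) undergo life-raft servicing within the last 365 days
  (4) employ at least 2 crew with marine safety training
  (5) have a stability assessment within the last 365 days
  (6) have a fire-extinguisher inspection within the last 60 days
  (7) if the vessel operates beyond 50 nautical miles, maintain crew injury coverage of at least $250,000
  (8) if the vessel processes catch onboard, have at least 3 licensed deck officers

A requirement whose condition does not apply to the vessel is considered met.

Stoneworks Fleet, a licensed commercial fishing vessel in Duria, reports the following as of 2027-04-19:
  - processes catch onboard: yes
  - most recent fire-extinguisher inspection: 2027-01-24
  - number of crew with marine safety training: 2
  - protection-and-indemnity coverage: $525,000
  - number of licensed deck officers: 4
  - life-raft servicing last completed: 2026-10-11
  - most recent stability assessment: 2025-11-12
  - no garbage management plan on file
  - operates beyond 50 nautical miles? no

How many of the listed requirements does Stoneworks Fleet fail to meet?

3

1. garbage management plan absent → not met
2. protection-and-indemnity coverage $525,000 ≥ $525,000 → met
3. life-raft servicing 190 days ago vs limit 365 → met
4. crew with marine safety training 2 ≥ 2 → met
5. stability assessment 523 days ago vs limit 365 → not met
6. fire-extinguisher inspection 85 days ago vs limit 60 → not met
7. condition 'operates beyond 50 nautical miles' does not hold → requirement n/a → met
8. condition 'processes catch onboard' holds; licensed deck officers 4 ≥ 3 → met
Not met: 3 of 8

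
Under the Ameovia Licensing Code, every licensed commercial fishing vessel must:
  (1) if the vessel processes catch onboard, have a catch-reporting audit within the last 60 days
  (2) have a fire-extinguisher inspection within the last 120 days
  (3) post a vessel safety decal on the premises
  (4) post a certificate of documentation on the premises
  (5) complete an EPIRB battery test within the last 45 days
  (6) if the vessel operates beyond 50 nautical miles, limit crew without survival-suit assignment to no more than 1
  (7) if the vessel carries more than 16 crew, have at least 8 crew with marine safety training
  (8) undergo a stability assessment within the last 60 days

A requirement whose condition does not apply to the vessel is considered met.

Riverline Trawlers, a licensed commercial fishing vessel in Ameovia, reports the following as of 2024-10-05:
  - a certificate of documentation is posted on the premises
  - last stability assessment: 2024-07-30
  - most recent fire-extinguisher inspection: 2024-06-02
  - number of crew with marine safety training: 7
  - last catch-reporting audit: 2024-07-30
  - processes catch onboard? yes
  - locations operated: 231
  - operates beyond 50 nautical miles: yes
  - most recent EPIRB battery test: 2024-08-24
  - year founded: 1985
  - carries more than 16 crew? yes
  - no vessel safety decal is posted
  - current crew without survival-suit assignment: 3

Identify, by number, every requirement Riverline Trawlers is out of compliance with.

1, 2, 3, 6, 7, 8

1. condition 'processes catch onboard' holds; catch-reporting audit 67 days ago vs limit 60 → not met
2. fire-extinguisher inspection 125 days ago vs limit 120 → not met
3. vessel safety decal absent → not met
4. certificate of documentation present → met
5. EPIRB battery test 42 days ago vs limit 45 → met
6. condition 'operates beyond 50 nautical miles' holds; crew without survival-suit assignment 3 > 1 → not met
7. condition 'carries more than 16 crew' holds; crew with marine safety training 7 < 8 → not met
8. stability assessment 67 days ago vs limit 60 → not met
Not met: 1, 2, 3, 6, 7, 8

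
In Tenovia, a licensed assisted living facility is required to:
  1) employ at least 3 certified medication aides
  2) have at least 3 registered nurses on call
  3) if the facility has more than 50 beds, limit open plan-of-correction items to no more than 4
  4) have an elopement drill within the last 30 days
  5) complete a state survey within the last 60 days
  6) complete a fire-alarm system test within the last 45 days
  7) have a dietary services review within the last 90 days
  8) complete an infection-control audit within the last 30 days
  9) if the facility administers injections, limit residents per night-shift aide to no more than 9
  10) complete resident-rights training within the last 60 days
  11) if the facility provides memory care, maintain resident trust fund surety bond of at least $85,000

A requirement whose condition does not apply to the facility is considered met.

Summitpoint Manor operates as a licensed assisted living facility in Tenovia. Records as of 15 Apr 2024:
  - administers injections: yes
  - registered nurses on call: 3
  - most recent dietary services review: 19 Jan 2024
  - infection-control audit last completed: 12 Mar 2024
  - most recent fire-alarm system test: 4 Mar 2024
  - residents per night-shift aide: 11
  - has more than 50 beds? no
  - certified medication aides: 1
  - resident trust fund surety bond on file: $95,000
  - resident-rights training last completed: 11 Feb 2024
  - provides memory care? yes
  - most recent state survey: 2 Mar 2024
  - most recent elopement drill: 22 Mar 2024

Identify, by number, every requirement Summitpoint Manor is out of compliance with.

1. certified medication aides 1 < 3 → not met
2. registered nurses on call 3 ≥ 3 → met
3. condition 'has more than 50 beds' does not hold → requirement n/a → met
4. elopement drill 24 days ago vs limit 30 → met
5. state survey 44 days ago vs limit 60 → met
6. fire-alarm system test 42 days ago vs limit 45 → met
7. dietary services review 87 days ago vs limit 90 → met
8. infection-control audit 34 days ago vs limit 30 → not met
9. condition 'administers injections' holds; residents per night-shift aide 11 > 9 → not met
10. resident-rights training 64 days ago vs limit 60 → not met
11. condition 'provides memory care' holds; resident trust fund surety bond $95,000 ≥ $85,000 → met
Not met: 1, 8, 9, 10

1, 8, 9, 10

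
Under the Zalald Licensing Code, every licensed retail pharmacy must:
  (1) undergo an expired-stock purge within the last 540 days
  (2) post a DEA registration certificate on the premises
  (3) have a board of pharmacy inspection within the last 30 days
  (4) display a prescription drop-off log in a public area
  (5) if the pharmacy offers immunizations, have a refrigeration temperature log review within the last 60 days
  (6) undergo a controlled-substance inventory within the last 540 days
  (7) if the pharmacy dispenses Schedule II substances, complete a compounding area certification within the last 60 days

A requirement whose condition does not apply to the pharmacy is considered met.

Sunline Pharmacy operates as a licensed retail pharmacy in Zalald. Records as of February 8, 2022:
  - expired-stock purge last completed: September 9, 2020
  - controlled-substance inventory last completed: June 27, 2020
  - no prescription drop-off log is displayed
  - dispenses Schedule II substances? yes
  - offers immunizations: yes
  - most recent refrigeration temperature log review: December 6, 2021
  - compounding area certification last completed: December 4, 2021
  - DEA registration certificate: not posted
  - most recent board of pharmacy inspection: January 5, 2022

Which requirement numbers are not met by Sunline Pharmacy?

2, 3, 4, 5, 6, 7

1. expired-stock purge 517 days ago vs limit 540 → met
2. DEA registration certificate absent → not met
3. board of pharmacy inspection 34 days ago vs limit 30 → not met
4. prescription drop-off log absent → not met
5. condition 'offers immunizations' holds; refrigeration temperature log review 64 days ago vs limit 60 → not met
6. controlled-substance inventory 591 days ago vs limit 540 → not met
7. condition 'dispenses Schedule II substances' holds; compounding area certification 66 days ago vs limit 60 → not met
Not met: 2, 3, 4, 5, 6, 7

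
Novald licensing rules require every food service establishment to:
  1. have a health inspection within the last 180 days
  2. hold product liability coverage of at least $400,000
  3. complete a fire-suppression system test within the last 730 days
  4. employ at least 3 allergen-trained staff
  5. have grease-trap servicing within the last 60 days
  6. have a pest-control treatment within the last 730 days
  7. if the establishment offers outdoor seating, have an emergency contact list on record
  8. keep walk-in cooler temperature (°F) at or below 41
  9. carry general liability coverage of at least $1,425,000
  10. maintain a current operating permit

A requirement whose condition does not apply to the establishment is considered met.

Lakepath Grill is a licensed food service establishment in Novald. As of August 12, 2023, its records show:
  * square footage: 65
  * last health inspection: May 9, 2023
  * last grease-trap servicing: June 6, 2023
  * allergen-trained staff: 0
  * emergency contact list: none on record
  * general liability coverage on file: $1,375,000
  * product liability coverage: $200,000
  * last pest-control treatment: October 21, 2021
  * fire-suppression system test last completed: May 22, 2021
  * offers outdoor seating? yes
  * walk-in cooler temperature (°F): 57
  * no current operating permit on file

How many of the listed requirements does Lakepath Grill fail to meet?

1. health inspection 95 days ago vs limit 180 → met
2. product liability coverage $200,000 < $400,000 → not met
3. fire-suppression system test 812 days ago vs limit 730 → not met
4. allergen-trained staff 0 < 3 → not met
5. grease-trap servicing 67 days ago vs limit 60 → not met
6. pest-control treatment 660 days ago vs limit 730 → met
7. condition 'offers outdoor seating' holds; emergency contact list absent → not met
8. walk-in cooler temperature (°F) 57 > 41 → not met
9. general liability coverage $1,375,000 < $1,425,000 → not met
10. current operating permit absent → not met
Not met: 8 of 10

8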